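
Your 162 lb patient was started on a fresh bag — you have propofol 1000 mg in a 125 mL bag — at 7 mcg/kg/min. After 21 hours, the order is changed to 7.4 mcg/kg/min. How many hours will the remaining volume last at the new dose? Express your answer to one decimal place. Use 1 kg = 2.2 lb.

Initial rate:
Weight = 162 lb ÷ 2.2 lb/kg = 73.63636 kg
Dose = 7 mcg/kg/min × 73.63636 kg = 515.4545 mcg/min
515.4545 mcg/min × 60 min/hr = 30927.27 mcg/hr
Concentration = 1000 mg ÷ 125 mL = 8 mg/mL = 8000 mcg/mL
Rate = 30927.27 mcg/hr ÷ 8000 mcg/mL = 3.865909 mL/hr
Volume infused so far = 3.865909 mL/hr × 21 hr = 81.18409 mL
Volume remaining = 125 − 81.18409 = 43.81591 mL
New rate:
Dose = 7.4 mcg/kg/min × 73.63636 kg = 544.9091 mcg/min
544.9091 mcg/min × 60 min/hr = 32694.55 mcg/hr
Rate = 32694.55 mcg/hr ÷ 8000 mcg/mL = 4.086818 mL/hr
Time remaining = 43.81591 mL ÷ 4.086818 mL/hr = 10.72128 hr

10.7 hours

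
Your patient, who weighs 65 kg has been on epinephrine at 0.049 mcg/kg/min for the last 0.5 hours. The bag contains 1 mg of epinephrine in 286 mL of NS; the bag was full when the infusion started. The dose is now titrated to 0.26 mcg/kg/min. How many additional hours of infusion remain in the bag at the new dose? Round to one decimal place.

Initial rate:
Dose = 0.049 mcg/kg/min × 65 kg = 3.185 mcg/min
3.185 mcg/min × 60 min/hr = 191.1 mcg/hr
Concentration = 1 mg ÷ 286 mL = 0.003496503 mg/mL = 3.496503 mcg/mL
Rate = 191.1 mcg/hr ÷ 3.496503 mcg/mL = 54.6546 mL/hr
Volume infused so far = 54.6546 mL/hr × 0.5 hr = 27.3273 mL
Volume remaining = 286 − 27.3273 = 258.6727 mL
New rate:
Dose = 0.26 mcg/kg/min × 65 kg = 16.9 mcg/min
16.9 mcg/min × 60 min/hr = 1014 mcg/hr
Rate = 1014 mcg/hr ÷ 3.496503 mcg/mL = 290.004 mL/hr
Time remaining = 258.6727 mL ÷ 290.004 mL/hr = 0.8919625 hr

0.9 hours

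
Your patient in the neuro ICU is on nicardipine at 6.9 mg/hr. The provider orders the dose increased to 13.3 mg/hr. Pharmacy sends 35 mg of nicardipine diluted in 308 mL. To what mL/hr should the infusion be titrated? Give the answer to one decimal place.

117.0 mL/hr

Concentration = 35 mg ÷ 308 mL = 0.1136364 mg/mL
Rate = 13.3 mg/hr ÷ 0.1136364 mg/mL = 117.04 mL/hr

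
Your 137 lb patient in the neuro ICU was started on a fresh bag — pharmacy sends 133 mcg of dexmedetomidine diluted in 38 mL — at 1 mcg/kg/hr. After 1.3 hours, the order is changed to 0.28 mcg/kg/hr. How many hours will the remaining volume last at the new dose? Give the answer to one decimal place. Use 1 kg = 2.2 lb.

Initial rate:
Weight = 137 lb ÷ 2.2 lb/kg = 62.27273 kg
Dose = 1 mcg/kg/hr × 62.27273 kg = 62.27273 mcg/hr
Concentration = 133 mcg ÷ 38 mL = 3.5 mcg/mL
Rate = 62.27273 mcg/hr ÷ 3.5 mcg/mL = 17.79221 mL/hr
Volume infused so far = 17.79221 mL/hr × 1.3 hr = 23.12987 mL
Volume remaining = 38 − 23.12987 = 14.87013 mL
New rate:
Dose = 0.28 mcg/kg/hr × 62.27273 kg = 17.43636 mcg/hr
Rate = 17.43636 mcg/hr ÷ 3.5 mcg/mL = 4.981818 mL/hr
Time remaining = 14.87013 mL ÷ 4.981818 mL/hr = 2.98488 hr

3.0 hours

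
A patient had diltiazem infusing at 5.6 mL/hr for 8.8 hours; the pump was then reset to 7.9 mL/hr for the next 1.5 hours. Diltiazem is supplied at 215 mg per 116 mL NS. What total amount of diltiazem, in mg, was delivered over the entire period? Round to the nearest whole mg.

113 mg

Concentration = 215 mg ÷ 116 mL = 1.853448 mg/mL
Stage 1: 5.6 mL/hr × 8.8 hr = 49.28 mL → 49.28 mL × 1.853448 mg/mL = 91.33793 mg
Stage 2: 7.9 mL/hr × 1.5 hr = 11.85 mL → 11.85 mL × 1.853448 mg/mL = 21.96336 mg
Total = 91.33793 + 21.96336 = 113.3013 mg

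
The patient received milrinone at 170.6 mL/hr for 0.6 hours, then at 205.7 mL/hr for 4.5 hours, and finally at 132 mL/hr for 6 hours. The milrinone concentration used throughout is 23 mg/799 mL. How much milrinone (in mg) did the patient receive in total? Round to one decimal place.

52.4 mg

Concentration = 23 mg ÷ 799 mL = 0.02878598 mg/mL
Stage 1: 170.6 mL/hr × 0.6 hr = 102.36 mL → 102.36 mL × 0.02878598 mg/mL = 2.946533 mg
Stage 2: 205.7 mL/hr × 4.5 hr = 925.65 mL → 925.65 mL × 0.02878598 mg/mL = 26.64574 mg
Stage 3: 132 mL/hr × 6 hr = 792 mL → 792 mL × 0.02878598 mg/mL = 22.7985 mg
Total = 2.946533 + 26.64574 + 22.7985 = 52.39078 mg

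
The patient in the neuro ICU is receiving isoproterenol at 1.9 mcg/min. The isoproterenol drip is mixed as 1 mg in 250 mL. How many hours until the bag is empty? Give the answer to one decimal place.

1.9 mcg/min × 60 min/hr = 114 mcg/hr
Concentration = 1 mg ÷ 250 mL = 0.004 mg/mL = 4 mcg/mL
Rate = 114 mcg/hr ÷ 4 mcg/mL = 28.5 mL/hr
Duration = 250 mL ÷ 28.5 mL/hr = 8.77193 hr

8.8 hours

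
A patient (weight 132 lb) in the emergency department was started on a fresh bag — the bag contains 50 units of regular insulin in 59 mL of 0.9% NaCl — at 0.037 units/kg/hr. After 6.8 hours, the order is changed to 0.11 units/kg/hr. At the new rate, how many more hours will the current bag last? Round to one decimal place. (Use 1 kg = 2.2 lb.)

Initial rate:
Weight = 132 lb ÷ 2.2 lb/kg = 60 kg
Dose = 0.037 units/kg/hr × 60 kg = 2.22 units/hr
Concentration = 50 units ÷ 59 mL = 0.8474576 units/mL
Rate = 2.22 units/hr ÷ 0.8474576 units/mL = 2.6196 mL/hr
Volume infused so far = 2.6196 mL/hr × 6.8 hr = 17.81328 mL
Volume remaining = 59 − 17.81328 = 41.18672 mL
New rate:
Dose = 0.11 units/kg/hr × 60 kg = 6.6 units/hr
Rate = 6.6 units/hr ÷ 0.8474576 units/mL = 7.788 mL/hr
Time remaining = 41.18672 mL ÷ 7.788 mL/hr = 5.288485 hr

5.3 hours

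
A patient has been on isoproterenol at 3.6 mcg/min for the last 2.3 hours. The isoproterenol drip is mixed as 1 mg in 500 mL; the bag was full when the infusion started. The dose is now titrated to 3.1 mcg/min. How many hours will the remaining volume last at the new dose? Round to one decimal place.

2.7 hours

Initial rate:
3.6 mcg/min × 60 min/hr = 216 mcg/hr
Concentration = 1 mg ÷ 500 mL = 0.002 mg/mL = 2 mcg/mL
Rate = 216 mcg/hr ÷ 2 mcg/mL = 108 mL/hr
Volume infused so far = 108 mL/hr × 2.3 hr = 248.4 mL
Volume remaining = 500 − 248.4 = 251.6 mL
New rate:
3.1 mcg/min × 60 min/hr = 186 mcg/hr
Rate = 186 mcg/hr ÷ 2 mcg/mL = 93 mL/hr
Time remaining = 251.6 mL ÷ 93 mL/hr = 2.705376 hr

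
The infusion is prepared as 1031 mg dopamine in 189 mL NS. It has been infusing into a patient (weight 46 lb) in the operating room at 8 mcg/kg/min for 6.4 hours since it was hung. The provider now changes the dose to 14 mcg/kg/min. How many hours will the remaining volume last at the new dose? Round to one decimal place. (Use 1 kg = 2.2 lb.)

Initial rate:
Weight = 46 lb ÷ 2.2 lb/kg = 20.90909 kg
Dose = 8 mcg/kg/min × 20.90909 kg = 167.2727 mcg/min
167.2727 mcg/min × 60 min/hr = 10036.36 mcg/hr
Concentration = 1031 mg ÷ 189 mL = 5.455026 mg/mL = 5455.026 mcg/mL
Rate = 10036.36 mcg/hr ÷ 5455.026 mcg/mL = 1.839838 mL/hr
Volume infused so far = 1.839838 mL/hr × 6.4 hr = 11.77496 mL
Volume remaining = 189 − 11.77496 = 177.225 mL
New rate:
Dose = 14 mcg/kg/min × 20.90909 kg = 292.7273 mcg/min
292.7273 mcg/min × 60 min/hr = 17563.64 mcg/hr
Rate = 17563.64 mcg/hr ÷ 5455.026 mcg/mL = 3.219716 mL/hr
Time remaining = 177.225 mL ÷ 3.219716 mL/hr = 55.04369 hr

55.0 hours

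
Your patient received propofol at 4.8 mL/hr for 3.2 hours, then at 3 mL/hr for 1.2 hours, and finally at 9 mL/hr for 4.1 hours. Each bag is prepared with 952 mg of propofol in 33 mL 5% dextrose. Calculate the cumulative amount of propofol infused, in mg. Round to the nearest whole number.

1611 mg

Concentration = 952 mg ÷ 33 mL = 28.84848 mg/mL
Stage 1: 4.8 mL/hr × 3.2 hr = 15.36 mL → 15.36 mL × 28.84848 mg/mL = 443.1127 mg
Stage 2: 3 mL/hr × 1.2 hr = 3.6 mL → 3.6 mL × 28.84848 mg/mL = 103.8545 mg
Stage 3: 9 mL/hr × 4.1 hr = 36.9 mL → 36.9 mL × 28.84848 mg/mL = 1064.509 mg
Total = 443.1127 + 103.8545 + 1064.509 = 1611.476 mg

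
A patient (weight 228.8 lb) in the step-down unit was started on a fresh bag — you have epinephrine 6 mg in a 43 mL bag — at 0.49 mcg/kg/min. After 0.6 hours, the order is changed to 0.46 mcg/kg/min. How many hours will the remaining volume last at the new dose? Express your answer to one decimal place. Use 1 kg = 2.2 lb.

Initial rate:
Weight = 228.8 lb ÷ 2.2 lb/kg = 104 kg
Dose = 0.49 mcg/kg/min × 104 kg = 50.96 mcg/min
50.96 mcg/min × 60 min/hr = 3057.6 mcg/hr
Concentration = 6 mg ÷ 43 mL = 0.1395349 mg/mL = 139.5349 mcg/mL
Rate = 3057.6 mcg/hr ÷ 139.5349 mcg/mL = 21.9128 mL/hr
Volume infused so far = 21.9128 mL/hr × 0.6 hr = 13.14768 mL
Volume remaining = 43 − 13.14768 = 29.85232 mL
New rate:
Dose = 0.46 mcg/kg/min × 104 kg = 47.84 mcg/min
47.84 mcg/min × 60 min/hr = 2870.4 mcg/hr
Rate = 2870.4 mcg/hr ÷ 139.5349 mcg/mL = 20.5712 mL/hr
Time remaining = 29.85232 mL ÷ 20.5712 mL/hr = 1.451171 hr

1.5 hours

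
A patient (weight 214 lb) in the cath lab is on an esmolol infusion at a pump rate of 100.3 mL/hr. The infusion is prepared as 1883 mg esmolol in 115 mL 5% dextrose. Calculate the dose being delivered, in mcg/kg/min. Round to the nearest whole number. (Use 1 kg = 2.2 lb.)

Weight = 214 lb ÷ 2.2 lb/kg = 97.27273 kg
Concentration = 1883 mg ÷ 115 mL = 16.37391 mg/mL = 16373.91 mcg/mL
Drug rate = 100.3 mL/hr × 16373.91 mcg/mL = 1642303 mcg/hr
1642303 mcg/hr ÷ 60 min/hr = 27371.72 mcg/min
27371.72 mcg/min ÷ 97.27273 kg = 281.3916 mcg/kg/min

281 mcg/kg/min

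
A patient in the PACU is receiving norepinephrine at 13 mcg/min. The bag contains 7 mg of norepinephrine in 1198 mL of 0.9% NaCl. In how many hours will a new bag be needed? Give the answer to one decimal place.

13 mcg/min × 60 min/hr = 780 mcg/hr
Concentration = 7 mg ÷ 1198 mL = 0.005843072 mg/mL = 5.843072 mcg/mL
Rate = 780 mcg/hr ÷ 5.843072 mcg/mL = 133.4914 mL/hr
Duration = 1198 mL ÷ 133.4914 mL/hr = 8.974359 hr

9.0 hours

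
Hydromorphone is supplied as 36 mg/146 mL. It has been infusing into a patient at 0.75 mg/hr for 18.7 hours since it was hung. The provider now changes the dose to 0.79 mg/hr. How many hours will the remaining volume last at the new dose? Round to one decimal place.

Initial rate:
Concentration = 36 mg ÷ 146 mL = 0.2465753 mg/mL
Rate = 0.75 mg/hr ÷ 0.2465753 mg/mL = 3.041667 mL/hr
Volume infused so far = 3.041667 mL/hr × 18.7 hr = 56.87917 mL
Volume remaining = 146 − 56.87917 = 89.12083 mL
New rate:
Rate = 0.79 mg/hr ÷ 0.2465753 mg/mL = 3.203889 mL/hr
Time remaining = 89.12083 mL ÷ 3.203889 mL/hr = 27.81646 hr

27.8 hours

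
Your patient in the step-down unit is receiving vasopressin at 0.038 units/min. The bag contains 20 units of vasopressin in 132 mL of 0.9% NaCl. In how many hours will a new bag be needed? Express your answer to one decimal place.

0.038 units/min × 60 min/hr = 2.28 units/hr
Concentration = 20 units ÷ 132 mL = 0.1515152 units/mL
Rate = 2.28 units/hr ÷ 0.1515152 units/mL = 15.048 mL/hr
Duration = 132 mL ÷ 15.048 mL/hr = 8.77193 hr

8.8 hours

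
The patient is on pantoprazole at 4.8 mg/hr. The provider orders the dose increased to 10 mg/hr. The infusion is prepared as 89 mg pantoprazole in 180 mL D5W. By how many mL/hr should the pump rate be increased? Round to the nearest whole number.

11 mL/hr

At the current dose:
Concentration = 89 mg ÷ 180 mL = 0.4944444 mg/mL
Rate = 4.8 mg/hr ÷ 0.4944444 mg/mL = 9.707865 mL/hr
At the new dose:
Rate = 10 mg/hr ÷ 0.4944444 mg/mL = 20.22472 mL/hr
Change = 20.22472 − 9.707865 = 10.51685 mL/hr → 10.51685 mL/hr increase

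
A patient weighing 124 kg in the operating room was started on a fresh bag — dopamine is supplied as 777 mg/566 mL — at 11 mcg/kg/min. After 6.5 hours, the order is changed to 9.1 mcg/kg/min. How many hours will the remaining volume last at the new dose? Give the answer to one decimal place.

3.6 hours

Initial rate:
Dose = 11 mcg/kg/min × 124 kg = 1364 mcg/min
1364 mcg/min × 60 min/hr = 81840 mcg/hr
Concentration = 777 mg ÷ 566 mL = 1.372792 mg/mL = 1372.792 mcg/mL
Rate = 81840 mcg/hr ÷ 1372.792 mcg/mL = 59.61575 mL/hr
Volume infused so far = 59.61575 mL/hr × 6.5 hr = 387.5024 mL
Volume remaining = 566 − 387.5024 = 178.4976 mL
New rate:
Dose = 9.1 mcg/kg/min × 124 kg = 1128.4 mcg/min
1128.4 mcg/min × 60 min/hr = 67704 mcg/hr
Rate = 67704 mcg/hr ÷ 1372.792 mcg/mL = 49.31849 mL/hr
Time remaining = 178.4976 mL ÷ 49.31849 mL/hr = 3.619284 hr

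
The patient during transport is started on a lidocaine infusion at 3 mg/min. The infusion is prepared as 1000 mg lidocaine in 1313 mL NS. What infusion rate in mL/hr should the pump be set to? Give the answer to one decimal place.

236.3 mL/hr

3 mg/min × 60 min/hr = 180 mg/hr
Concentration = 1000 mg ÷ 1313 mL = 0.7616146 mg/mL
Rate = 180 mg/hr ÷ 0.7616146 mg/mL = 236.34 mL/hr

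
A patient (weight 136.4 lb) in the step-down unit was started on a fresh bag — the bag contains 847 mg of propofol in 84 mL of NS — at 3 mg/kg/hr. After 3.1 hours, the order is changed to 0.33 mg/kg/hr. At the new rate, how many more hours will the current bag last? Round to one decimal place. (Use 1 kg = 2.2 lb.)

Initial rate:
Weight = 136.4 lb ÷ 2.2 lb/kg = 62 kg
Dose = 3 mg/kg/hr × 62 kg = 186 mg/hr
Concentration = 847 mg ÷ 84 mL = 10.08333 mg/mL
Rate = 186 mg/hr ÷ 10.08333 mg/mL = 18.44628 mL/hr
Volume infused so far = 18.44628 mL/hr × 3.1 hr = 57.18347 mL
Volume remaining = 84 − 57.18347 = 26.81653 mL
New rate:
Dose = 0.33 mg/kg/hr × 62 kg = 20.46 mg/hr
Rate = 20.46 mg/hr ÷ 10.08333 mg/mL = 2.029091 mL/hr
Time remaining = 26.81653 mL ÷ 2.029091 mL/hr = 13.21603 hr

13.2 hours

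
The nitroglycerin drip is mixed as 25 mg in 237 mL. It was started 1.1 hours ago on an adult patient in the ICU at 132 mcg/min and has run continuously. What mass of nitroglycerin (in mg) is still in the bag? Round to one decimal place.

132 mcg/min × 60 min/hr = 7920 mcg/hr
Concentration = 25 mg ÷ 237 mL = 0.1054852 mg/mL = 105.4852 mcg/mL
Rate = 7920 mcg/hr ÷ 105.4852 mcg/mL = 75.0816 mL/hr
Volume infused = 75.0816 mL/hr × 1.1 hr = 82.58976 mL
Volume remaining = 237 − 82.58976 = 154.4102 mL
Drug remaining = 154.4102 mL × 105.4852 mcg/mL = 16288 mcg = 16.288 mg

16.3 mg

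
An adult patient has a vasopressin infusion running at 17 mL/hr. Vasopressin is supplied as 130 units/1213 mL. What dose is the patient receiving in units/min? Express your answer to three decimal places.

0.030 units/min

Concentration = 130 units ÷ 1213 mL = 0.1071723 units/mL
Drug rate = 17 mL/hr × 0.1071723 units/mL = 1.821929 units/hr
1.821929 units/hr ÷ 60 min/hr = 0.03036549 units/min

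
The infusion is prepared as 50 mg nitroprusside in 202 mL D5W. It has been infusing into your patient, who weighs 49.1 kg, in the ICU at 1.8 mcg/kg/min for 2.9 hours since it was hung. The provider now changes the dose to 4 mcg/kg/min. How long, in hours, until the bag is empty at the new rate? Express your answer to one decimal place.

Initial rate:
Dose = 1.8 mcg/kg/min × 49.1 kg = 88.38 mcg/min
88.38 mcg/min × 60 min/hr = 5302.8 mcg/hr
Concentration = 50 mg ÷ 202 mL = 0.2475248 mg/mL = 247.5248 mcg/mL
Rate = 5302.8 mcg/hr ÷ 247.5248 mcg/mL = 21.42331 mL/hr
Volume infused so far = 21.42331 mL/hr × 2.9 hr = 62.1276 mL
Volume remaining = 202 − 62.1276 = 139.8724 mL
New rate:
Dose = 4 mcg/kg/min × 49.1 kg = 196.4 mcg/min
196.4 mcg/min × 60 min/hr = 11784 mcg/hr
Rate = 11784 mcg/hr ÷ 247.5248 mcg/mL = 47.60736 mL/hr
Time remaining = 139.8724 mL ÷ 47.60736 mL/hr = 2.938041 hr

2.9 hours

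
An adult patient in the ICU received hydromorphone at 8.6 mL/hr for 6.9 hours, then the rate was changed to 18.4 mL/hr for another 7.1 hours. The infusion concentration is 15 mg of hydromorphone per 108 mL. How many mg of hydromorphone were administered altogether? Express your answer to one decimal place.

26.4 mg

Concentration = 15 mg ÷ 108 mL = 0.1388889 mg/mL
Stage 1: 8.6 mL/hr × 6.9 hr = 59.34 mL → 59.34 mL × 0.1388889 mg/mL = 8.241667 mg
Stage 2: 18.4 mL/hr × 7.1 hr = 130.64 mL → 130.64 mL × 0.1388889 mg/mL = 18.14444 mg
Total = 8.241667 + 18.14444 = 26.38611 mg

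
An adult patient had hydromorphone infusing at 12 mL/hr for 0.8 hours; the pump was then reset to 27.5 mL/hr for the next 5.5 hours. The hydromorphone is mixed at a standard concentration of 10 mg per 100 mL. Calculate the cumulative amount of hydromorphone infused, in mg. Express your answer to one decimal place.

16.1 mg

Concentration = 10 mg ÷ 100 mL = 0.1 mg/mL
Stage 1: 12 mL/hr × 0.8 hr = 9.6 mL → 9.6 mL × 0.1 mg/mL = 0.96 mg
Stage 2: 27.5 mL/hr × 5.5 hr = 151.25 mL → 151.25 mL × 0.1 mg/mL = 15.125 mg
Total = 0.96 + 15.125 = 16.085 mg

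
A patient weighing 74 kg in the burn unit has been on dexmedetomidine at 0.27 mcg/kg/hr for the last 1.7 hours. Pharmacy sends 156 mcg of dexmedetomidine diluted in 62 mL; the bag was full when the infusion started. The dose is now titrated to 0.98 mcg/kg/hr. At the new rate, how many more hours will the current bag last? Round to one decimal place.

1.7 hours

Initial rate:
Dose = 0.27 mcg/kg/hr × 74 kg = 19.98 mcg/hr
Concentration = 156 mcg ÷ 62 mL = 2.516129 mcg/mL
Rate = 19.98 mcg/hr ÷ 2.516129 mcg/mL = 7.940769 mL/hr
Volume infused so far = 7.940769 mL/hr × 1.7 hr = 13.49931 mL
Volume remaining = 62 − 13.49931 = 48.50069 mL
New rate:
Dose = 0.98 mcg/kg/hr × 74 kg = 72.52 mcg/hr
Rate = 72.52 mcg/hr ÷ 2.516129 mcg/mL = 28.82205 mL/hr
Time remaining = 48.50069 mL ÷ 28.82205 mL/hr = 1.682763 hr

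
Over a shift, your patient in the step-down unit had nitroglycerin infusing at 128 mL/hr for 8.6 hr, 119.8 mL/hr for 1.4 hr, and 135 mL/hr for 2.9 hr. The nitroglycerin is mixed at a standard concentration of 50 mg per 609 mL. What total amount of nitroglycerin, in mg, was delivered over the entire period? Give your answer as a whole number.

Concentration = 50 mg ÷ 609 mL = 0.08210181 mg/mL
Stage 1: 128 mL/hr × 8.6 hr = 1100.8 mL → 1100.8 mL × 0.08210181 mg/mL = 90.37767 mg
Stage 2: 119.8 mL/hr × 1.4 hr = 167.72 mL → 167.72 mL × 0.08210181 mg/mL = 13.77011 mg
Stage 3: 135 mL/hr × 2.9 hr = 391.5 mL → 391.5 mL × 0.08210181 mg/mL = 32.14286 mg
Total = 90.37767 + 13.77011 + 32.14286 = 136.2906 mg

136 mg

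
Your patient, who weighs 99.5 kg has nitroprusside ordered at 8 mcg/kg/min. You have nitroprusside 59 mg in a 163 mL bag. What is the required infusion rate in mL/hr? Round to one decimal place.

131.9 mL/hr

Dose = 8 mcg/kg/min × 99.5 kg = 796 mcg/min
796 mcg/min × 60 min/hr = 47760 mcg/hr
Concentration = 59 mg ÷ 163 mL = 0.3619632 mg/mL = 361.9632 mcg/mL
Rate = 47760 mcg/hr ÷ 361.9632 mcg/mL = 131.9471 mL/hr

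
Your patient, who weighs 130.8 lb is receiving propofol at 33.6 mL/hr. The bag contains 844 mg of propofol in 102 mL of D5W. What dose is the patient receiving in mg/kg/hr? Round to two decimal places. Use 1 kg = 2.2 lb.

Weight = 130.8 lb ÷ 2.2 lb/kg = 59.45455 kg
Concentration = 844 mg ÷ 102 mL = 8.27451 mg/mL
Drug rate = 33.6 mL/hr × 8.27451 mg/mL = 278.0235 mg/hr
278.0235 mg/hr ÷ 59.45455 kg = 4.676237 mg/kg/hr

4.68 mg/kg/hr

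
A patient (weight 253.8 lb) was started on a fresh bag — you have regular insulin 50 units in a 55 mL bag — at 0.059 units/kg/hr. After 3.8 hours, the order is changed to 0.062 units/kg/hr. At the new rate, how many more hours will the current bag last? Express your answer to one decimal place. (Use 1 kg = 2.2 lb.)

Initial rate:
Weight = 253.8 lb ÷ 2.2 lb/kg = 115.3636 kg
Dose = 0.059 units/kg/hr × 115.3636 kg = 6.806455 units/hr
Concentration = 50 units ÷ 55 mL = 0.9090909 units/mL
Rate = 6.806455 units/hr ÷ 0.9090909 units/mL = 7.4871 mL/hr
Volume infused so far = 7.4871 mL/hr × 3.8 hr = 28.45098 mL
Volume remaining = 55 − 28.45098 = 26.54902 mL
New rate:
Dose = 0.062 units/kg/hr × 115.3636 kg = 7.152545 units/hr
Rate = 7.152545 units/hr ÷ 0.9090909 units/mL = 7.8678 mL/hr
Time remaining = 26.54902 mL ÷ 7.8678 mL/hr = 3.374389 hr

3.4 hours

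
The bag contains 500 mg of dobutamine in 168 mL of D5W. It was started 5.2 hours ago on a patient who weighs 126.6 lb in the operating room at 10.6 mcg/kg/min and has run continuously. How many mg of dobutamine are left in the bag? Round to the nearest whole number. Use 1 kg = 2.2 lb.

310 mg

Weight = 126.6 lb ÷ 2.2 lb/kg = 57.54545 kg
Dose = 10.6 mcg/kg/min × 57.54545 kg = 609.9818 mcg/min
609.9818 mcg/min × 60 min/hr = 36598.91 mcg/hr
Concentration = 500 mg ÷ 168 mL = 2.97619 mg/mL = 2976.19 mcg/mL
Rate = 36598.91 mcg/hr ÷ 2976.19 mcg/mL = 12.29723 mL/hr
Volume infused = 12.29723 mL/hr × 5.2 hr = 63.94561 mL
Volume remaining = 168 − 63.94561 = 104.0544 mL
Drug remaining = 104.0544 mL × 2976.19 mcg/mL = 309685.7 mcg = 309.6857 mg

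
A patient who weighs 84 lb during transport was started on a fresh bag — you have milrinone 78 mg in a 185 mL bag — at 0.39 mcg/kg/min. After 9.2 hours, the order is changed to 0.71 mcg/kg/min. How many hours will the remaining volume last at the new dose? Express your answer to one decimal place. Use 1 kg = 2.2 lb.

Initial rate:
Weight = 84 lb ÷ 2.2 lb/kg = 38.18182 kg
Dose = 0.39 mcg/kg/min × 38.18182 kg = 14.89091 mcg/min
14.89091 mcg/min × 60 min/hr = 893.4545 mcg/hr
Concentration = 78 mg ÷ 185 mL = 0.4216216 mg/mL = 421.6216 mcg/mL
Rate = 893.4545 mcg/hr ÷ 421.6216 mcg/mL = 2.119091 mL/hr
Volume infused so far = 2.119091 mL/hr × 9.2 hr = 19.49564 mL
Volume remaining = 185 − 19.49564 = 165.5044 mL
New rate:
Dose = 0.71 mcg/kg/min × 38.18182 kg = 27.10909 mcg/min
27.10909 mcg/min × 60 min/hr = 1626.545 mcg/hr
Rate = 1626.545 mcg/hr ÷ 421.6216 mcg/mL = 3.857832 mL/hr
Time remaining = 165.5044 mL ÷ 3.857832 mL/hr = 42.90087 hr

42.9 hours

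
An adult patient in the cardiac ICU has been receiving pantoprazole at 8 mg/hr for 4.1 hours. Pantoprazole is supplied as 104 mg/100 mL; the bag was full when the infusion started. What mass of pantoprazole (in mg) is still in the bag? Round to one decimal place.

Concentration = 104 mg ÷ 100 mL = 1.04 mg/mL
Rate = 8 mg/hr ÷ 1.04 mg/mL = 7.692308 mL/hr
Volume infused = 7.692308 mL/hr × 4.1 hr = 31.53846 mL
Volume remaining = 100 − 31.53846 = 68.46154 mL
Drug remaining = 68.46154 mL × 1.04 mg/mL = 71.2 mg

71.2 mg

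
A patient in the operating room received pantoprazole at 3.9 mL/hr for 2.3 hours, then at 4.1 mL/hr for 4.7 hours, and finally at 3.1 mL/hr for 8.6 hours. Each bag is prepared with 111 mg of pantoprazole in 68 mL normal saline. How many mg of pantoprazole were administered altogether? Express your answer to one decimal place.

89.6 mg

Concentration = 111 mg ÷ 68 mL = 1.632353 mg/mL
Stage 1: 3.9 mL/hr × 2.3 hr = 8.97 mL → 8.97 mL × 1.632353 mg/mL = 14.64221 mg
Stage 2: 4.1 mL/hr × 4.7 hr = 19.27 mL → 19.27 mL × 1.632353 mg/mL = 31.45544 mg
Stage 3: 3.1 mL/hr × 8.6 hr = 26.66 mL → 26.66 mL × 1.632353 mg/mL = 43.51853 mg
Total = 14.64221 + 31.45544 + 43.51853 = 89.61618 mg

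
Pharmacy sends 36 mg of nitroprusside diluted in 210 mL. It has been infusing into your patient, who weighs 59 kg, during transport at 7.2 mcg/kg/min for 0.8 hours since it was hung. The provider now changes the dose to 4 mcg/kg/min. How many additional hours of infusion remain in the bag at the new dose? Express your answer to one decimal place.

Initial rate:
Dose = 7.2 mcg/kg/min × 59 kg = 424.8 mcg/min
424.8 mcg/min × 60 min/hr = 25488 mcg/hr
Concentration = 36 mg ÷ 210 mL = 0.1714286 mg/mL = 171.4286 mcg/mL
Rate = 25488 mcg/hr ÷ 171.4286 mcg/mL = 148.68 mL/hr
Volume infused so far = 148.68 mL/hr × 0.8 hr = 118.944 mL
Volume remaining = 210 − 118.944 = 91.056 mL
New rate:
Dose = 4 mcg/kg/min × 59 kg = 236 mcg/min
236 mcg/min × 60 min/hr = 14160 mcg/hr
Rate = 14160 mcg/hr ÷ 171.4286 mcg/mL = 82.6 mL/hr
Time remaining = 91.056 mL ÷ 82.6 mL/hr = 1.102373 hr

1.1 hours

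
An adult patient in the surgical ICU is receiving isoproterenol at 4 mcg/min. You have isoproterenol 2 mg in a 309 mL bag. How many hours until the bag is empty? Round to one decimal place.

4 mcg/min × 60 min/hr = 240 mcg/hr
Concentration = 2 mg ÷ 309 mL = 0.006472492 mg/mL = 6.472492 mcg/mL
Rate = 240 mcg/hr ÷ 6.472492 mcg/mL = 37.08 mL/hr
Duration = 309 mL ÷ 37.08 mL/hr = 8.333333 hr

8.3 hours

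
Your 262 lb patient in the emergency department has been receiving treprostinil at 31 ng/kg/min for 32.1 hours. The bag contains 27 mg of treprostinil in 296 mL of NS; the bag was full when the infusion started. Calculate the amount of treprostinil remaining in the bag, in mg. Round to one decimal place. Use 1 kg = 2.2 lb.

Weight = 262 lb ÷ 2.2 lb/kg = 119.0909 kg
Dose = 31 ng/kg/min × 119.0909 kg = 3691.818 ng/min
3691.818 ng/min × 60 min/hr = 221509.1 ng/hr
Concentration = 27 mg ÷ 296 mL = 0.09121622 mg/mL = 91216.22 ng/mL
Rate = 221509.1 ng/hr ÷ 91216.22 ng/mL = 2.428396 mL/hr
Volume infused = 2.428396 mL/hr × 32.1 hr = 77.95151 mL
Volume remaining = 296 − 77.95151 = 218.0485 mL
Drug remaining = 218.0485 mL × 91216.22 ng/mL = 19889558 ng = 19.88956 mg

19.9 mg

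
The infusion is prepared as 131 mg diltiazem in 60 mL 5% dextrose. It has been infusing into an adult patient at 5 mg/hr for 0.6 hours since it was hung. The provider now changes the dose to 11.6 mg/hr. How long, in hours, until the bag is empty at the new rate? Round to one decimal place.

11.0 hours

Initial rate:
Concentration = 131 mg ÷ 60 mL = 2.183333 mg/mL
Rate = 5 mg/hr ÷ 2.183333 mg/mL = 2.290076 mL/hr
Volume infused so far = 2.290076 mL/hr × 0.6 hr = 1.374046 mL
Volume remaining = 60 − 1.374046 = 58.62595 mL
New rate:
Rate = 11.6 mg/hr ÷ 2.183333 mg/mL = 5.312977 mL/hr
Time remaining = 58.62595 mL ÷ 5.312977 mL/hr = 11.03448 hr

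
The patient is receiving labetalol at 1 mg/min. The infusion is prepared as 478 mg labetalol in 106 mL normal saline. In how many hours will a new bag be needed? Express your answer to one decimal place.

8.0 hours

1 mg/min × 60 min/hr = 60 mg/hr
Concentration = 478 mg ÷ 106 mL = 4.509434 mg/mL
Rate = 60 mg/hr ÷ 4.509434 mg/mL = 13.30544 mL/hr
Duration = 106 mL ÷ 13.30544 mL/hr = 7.966667 hr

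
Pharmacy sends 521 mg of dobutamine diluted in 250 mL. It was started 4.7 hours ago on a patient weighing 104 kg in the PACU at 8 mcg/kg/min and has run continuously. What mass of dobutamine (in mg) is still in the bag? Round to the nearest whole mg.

286 mg

Dose = 8 mcg/kg/min × 104 kg = 832 mcg/min
832 mcg/min × 60 min/hr = 49920 mcg/hr
Concentration = 521 mg ÷ 250 mL = 2.084 mg/mL = 2084 mcg/mL
Rate = 49920 mcg/hr ÷ 2084 mcg/mL = 23.95393 mL/hr
Volume infused = 23.95393 mL/hr × 4.7 hr = 112.5835 mL
Volume remaining = 250 − 112.5835 = 137.4165 mL
Drug remaining = 137.4165 mL × 2084 mcg/mL = 286376 mcg = 286.376 mg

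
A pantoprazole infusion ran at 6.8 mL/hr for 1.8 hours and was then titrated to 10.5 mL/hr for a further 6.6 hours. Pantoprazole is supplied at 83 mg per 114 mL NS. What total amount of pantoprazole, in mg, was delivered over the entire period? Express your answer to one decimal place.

59.4 mg

Concentration = 83 mg ÷ 114 mL = 0.7280702 mg/mL
Stage 1: 6.8 mL/hr × 1.8 hr = 12.24 mL → 12.24 mL × 0.7280702 mg/mL = 8.911579 mg
Stage 2: 10.5 mL/hr × 6.6 hr = 69.3 mL → 69.3 mL × 0.7280702 mg/mL = 50.45526 mg
Total = 8.911579 + 50.45526 = 59.36684 mg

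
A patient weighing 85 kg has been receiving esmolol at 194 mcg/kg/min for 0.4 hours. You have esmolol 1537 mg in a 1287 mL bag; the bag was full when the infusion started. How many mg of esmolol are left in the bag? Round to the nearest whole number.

1141 mg

Dose = 194 mcg/kg/min × 85 kg = 16490 mcg/min
16490 mcg/min × 60 min/hr = 989400 mcg/hr
Concentration = 1537 mg ÷ 1287 mL = 1.19425 mg/mL = 1194.25 mcg/mL
Rate = 989400 mcg/hr ÷ 1194.25 mcg/mL = 828.4696 mL/hr
Volume infused = 828.4696 mL/hr × 0.4 hr = 331.3878 mL
Volume remaining = 1287 − 331.3878 = 955.6122 mL
Drug remaining = 955.6122 mL × 1194.25 mcg/mL = 1141240 mcg = 1141.24 mg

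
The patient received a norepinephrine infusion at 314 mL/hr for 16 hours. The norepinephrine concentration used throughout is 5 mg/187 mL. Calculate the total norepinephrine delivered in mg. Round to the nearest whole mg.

134 mg

Concentration = 5 mg ÷ 187 mL = 0.02673797 mg/mL = 26.73797 mcg/mL
Drug rate = 314 mL/hr × 26.73797 mcg/mL = 8395.722 mcg/hr
Total = 8395.722 mcg/hr × 16 hr = 134331.6 mcg = 134.3316 mg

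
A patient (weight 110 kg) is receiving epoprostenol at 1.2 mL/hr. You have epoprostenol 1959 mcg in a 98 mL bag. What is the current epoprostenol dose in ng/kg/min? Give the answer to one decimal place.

Concentration = 1959 mcg ÷ 98 mL = 19.9898 mcg/mL = 19989.8 ng/mL
Drug rate = 1.2 mL/hr × 19989.8 ng/mL = 23987.76 ng/hr
23987.76 ng/hr ÷ 60 min/hr = 399.7959 ng/min
399.7959 ng/min ÷ 110 kg = 3.634508 ng/kg/min

3.6 ng/kg/min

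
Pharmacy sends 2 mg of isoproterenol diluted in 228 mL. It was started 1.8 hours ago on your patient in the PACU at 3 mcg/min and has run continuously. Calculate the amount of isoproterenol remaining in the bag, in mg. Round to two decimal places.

3 mcg/min × 60 min/hr = 180 mcg/hr
Concentration = 2 mg ÷ 228 mL = 0.00877193 mg/mL = 8.77193 mcg/mL
Rate = 180 mcg/hr ÷ 8.77193 mcg/mL = 20.52 mL/hr
Volume infused = 20.52 mL/hr × 1.8 hr = 36.936 mL
Volume remaining = 228 − 36.936 = 191.064 mL
Drug remaining = 191.064 mL × 8.77193 mcg/mL = 1676 mcg = 1.676 mg

1.68 mg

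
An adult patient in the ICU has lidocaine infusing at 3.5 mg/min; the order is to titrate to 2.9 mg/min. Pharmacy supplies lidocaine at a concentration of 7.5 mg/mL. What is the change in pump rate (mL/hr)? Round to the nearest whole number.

At the current dose:
3.5 mg/min × 60 min/hr = 210 mg/hr
Rate = 210 mg/hr ÷ 7.5 mg/mL = 28 mL/hr
At the new dose:
2.9 mg/min × 60 min/hr = 174 mg/hr
Rate = 174 mg/hr ÷ 7.5 mg/mL = 23.2 mL/hr
Change = 23.2 − 28 = -4.8 mL/hr → 4.8 mL/hr decrease

5 mL/hr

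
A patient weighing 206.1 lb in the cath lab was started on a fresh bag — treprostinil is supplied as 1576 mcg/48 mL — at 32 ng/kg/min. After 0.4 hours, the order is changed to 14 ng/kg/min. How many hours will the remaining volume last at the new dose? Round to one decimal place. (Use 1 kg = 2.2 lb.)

Initial rate:
Weight = 206.1 lb ÷ 2.2 lb/kg = 93.68182 kg
Dose = 32 ng/kg/min × 93.68182 kg = 2997.818 ng/min
2997.818 ng/min × 60 min/hr = 179869.1 ng/hr
Concentration = 1576 mcg ÷ 48 mL = 32.83333 mcg/mL = 32833.33 ng/mL
Rate = 179869.1 ng/hr ÷ 32833.33 ng/mL = 5.478246 mL/hr
Volume infused so far = 5.478246 mL/hr × 0.4 hr = 2.191299 mL
Volume remaining = 48 − 2.191299 = 45.8087 mL
New rate:
Dose = 14 ng/kg/min × 93.68182 kg = 1311.545 ng/min
1311.545 ng/min × 60 min/hr = 78692.73 ng/hr
Rate = 78692.73 ng/hr ÷ 32833.33 ng/mL = 2.396733 mL/hr
Time remaining = 45.8087 mL ÷ 2.396733 mL/hr = 19.11298 hr

19.1 hours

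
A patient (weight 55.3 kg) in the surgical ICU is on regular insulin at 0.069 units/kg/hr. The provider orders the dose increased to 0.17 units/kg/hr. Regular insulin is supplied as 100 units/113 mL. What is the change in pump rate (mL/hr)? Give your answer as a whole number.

6 mL/hr

At the current dose:
Dose = 0.069 units/kg/hr × 55.3 kg = 3.8157 units/hr
Concentration = 100 units ÷ 113 mL = 0.8849558 units/mL
Rate = 3.8157 units/hr ÷ 0.8849558 units/mL = 4.311741 mL/hr
At the new dose:
Dose = 0.17 units/kg/hr × 55.3 kg = 9.401 units/hr
Rate = 9.401 units/hr ÷ 0.8849558 units/mL = 10.62313 mL/hr
Change = 10.62313 − 4.311741 = 6.311389 mL/hr → 6.311389 mL/hr increase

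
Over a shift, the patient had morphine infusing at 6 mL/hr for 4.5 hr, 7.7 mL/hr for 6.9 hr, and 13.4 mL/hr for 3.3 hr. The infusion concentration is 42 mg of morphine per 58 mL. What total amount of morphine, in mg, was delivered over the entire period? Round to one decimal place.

Concentration = 42 mg ÷ 58 mL = 0.7241379 mg/mL
Stage 1: 6 mL/hr × 4.5 hr = 27 mL → 27 mL × 0.7241379 mg/mL = 19.55172 mg
Stage 2: 7.7 mL/hr × 6.9 hr = 53.13 mL → 53.13 mL × 0.7241379 mg/mL = 38.47345 mg
Stage 3: 13.4 mL/hr × 3.3 hr = 44.22 mL → 44.22 mL × 0.7241379 mg/mL = 32.02138 mg
Total = 19.55172 + 38.47345 + 32.02138 = 90.04655 mg

90.0 mg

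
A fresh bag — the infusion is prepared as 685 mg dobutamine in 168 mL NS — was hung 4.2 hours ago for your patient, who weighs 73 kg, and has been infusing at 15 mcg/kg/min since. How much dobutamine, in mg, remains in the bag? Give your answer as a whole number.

Dose = 15 mcg/kg/min × 73 kg = 1095 mcg/min
1095 mcg/min × 60 min/hr = 65700 mcg/hr
Concentration = 685 mg ÷ 168 mL = 4.077381 mg/mL = 4077.381 mcg/mL
Rate = 65700 mcg/hr ÷ 4077.381 mcg/mL = 16.11328 mL/hr
Volume infused = 16.11328 mL/hr × 4.2 hr = 67.6758 mL
Volume remaining = 168 − 67.6758 = 100.3242 mL
Drug remaining = 100.3242 mL × 4077.381 mcg/mL = 409060 mcg = 409.06 mg

409 mg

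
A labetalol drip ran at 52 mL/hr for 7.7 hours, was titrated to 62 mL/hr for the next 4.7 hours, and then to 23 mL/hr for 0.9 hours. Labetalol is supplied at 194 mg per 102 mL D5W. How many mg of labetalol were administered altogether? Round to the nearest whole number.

1355 mg

Concentration = 194 mg ÷ 102 mL = 1.901961 mg/mL
Stage 1: 52 mL/hr × 7.7 hr = 400.4 mL → 400.4 mL × 1.901961 mg/mL = 761.5451 mg
Stage 2: 62 mL/hr × 4.7 hr = 291.4 mL → 291.4 mL × 1.901961 mg/mL = 554.2314 mg
Stage 3: 23 mL/hr × 0.9 hr = 20.7 mL → 20.7 mL × 1.901961 mg/mL = 39.37059 mg
Total = 761.5451 + 554.2314 + 39.37059 = 1355.147 mg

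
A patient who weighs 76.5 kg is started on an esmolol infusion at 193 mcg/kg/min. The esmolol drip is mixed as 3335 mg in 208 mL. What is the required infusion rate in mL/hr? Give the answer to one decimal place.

55.3 mL/hr

Dose = 193 mcg/kg/min × 76.5 kg = 14764.5 mcg/min
14764.5 mcg/min × 60 min/hr = 885870 mcg/hr
Concentration = 3335 mg ÷ 208 mL = 16.03365 mg/mL = 16033.65 mcg/mL
Rate = 885870 mcg/hr ÷ 16033.65 mcg/mL = 55.25066 mL/hr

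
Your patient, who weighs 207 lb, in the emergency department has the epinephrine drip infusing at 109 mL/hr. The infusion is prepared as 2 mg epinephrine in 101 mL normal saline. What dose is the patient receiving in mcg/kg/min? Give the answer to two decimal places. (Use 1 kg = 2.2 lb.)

Weight = 207 lb ÷ 2.2 lb/kg = 94.09091 kg
Concentration = 2 mg ÷ 101 mL = 0.01980198 mg/mL = 19.80198 mcg/mL
Drug rate = 109 mL/hr × 19.80198 mcg/mL = 2158.416 mcg/hr
2158.416 mcg/hr ÷ 60 min/hr = 35.9736 mcg/min
35.9736 mcg/min ÷ 94.09091 kg = 0.3823281 mcg/kg/min

0.38 mcg/kg/min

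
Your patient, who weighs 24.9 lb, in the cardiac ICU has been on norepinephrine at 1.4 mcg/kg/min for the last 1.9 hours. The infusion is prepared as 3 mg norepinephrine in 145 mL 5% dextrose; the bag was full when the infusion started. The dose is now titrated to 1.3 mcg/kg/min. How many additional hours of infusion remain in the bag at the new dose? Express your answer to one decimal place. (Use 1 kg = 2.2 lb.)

Initial rate:
Weight = 24.9 lb ÷ 2.2 lb/kg = 11.31818 kg
Dose = 1.4 mcg/kg/min × 11.31818 kg = 15.84545 mcg/min
15.84545 mcg/min × 60 min/hr = 950.7273 mcg/hr
Concentration = 3 mg ÷ 145 mL = 0.02068966 mg/mL = 20.68966 mcg/mL
Rate = 950.7273 mcg/hr ÷ 20.68966 mcg/mL = 45.95182 mL/hr
Volume infused so far = 45.95182 mL/hr × 1.9 hr = 87.30845 mL
Volume remaining = 145 − 87.30845 = 57.69155 mL
New rate:
Dose = 1.3 mcg/kg/min × 11.31818 kg = 14.71364 mcg/min
14.71364 mcg/min × 60 min/hr = 882.8182 mcg/hr
Rate = 882.8182 mcg/hr ÷ 20.68966 mcg/mL = 42.66955 mL/hr
Time remaining = 57.69155 mL ÷ 42.66955 mL/hr = 1.352054 hr

1.4 hours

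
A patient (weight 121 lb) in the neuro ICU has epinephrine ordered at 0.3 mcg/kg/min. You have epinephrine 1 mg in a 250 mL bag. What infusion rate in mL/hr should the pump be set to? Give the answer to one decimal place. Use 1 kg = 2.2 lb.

247.5 mL/hr

Weight = 121 lb ÷ 2.2 lb/kg = 55 kg
Dose = 0.3 mcg/kg/min × 55 kg = 16.5 mcg/min
16.5 mcg/min × 60 min/hr = 990 mcg/hr
Concentration = 1 mg ÷ 250 mL = 0.004 mg/mL = 4 mcg/mL
Rate = 990 mcg/hr ÷ 4 mcg/mL = 247.5 mL/hr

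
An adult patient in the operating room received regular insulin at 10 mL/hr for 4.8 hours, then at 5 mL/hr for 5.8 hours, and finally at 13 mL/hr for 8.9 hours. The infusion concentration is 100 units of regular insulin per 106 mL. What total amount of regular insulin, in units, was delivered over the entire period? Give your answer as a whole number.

Concentration = 100 units ÷ 106 mL = 0.9433962 units/mL
Stage 1: 10 mL/hr × 4.8 hr = 48 mL → 48 mL × 0.9433962 units/mL = 45.28302 units
Stage 2: 5 mL/hr × 5.8 hr = 29 mL → 29 mL × 0.9433962 units/mL = 27.35849 units
Stage 3: 13 mL/hr × 8.9 hr = 115.7 mL → 115.7 mL × 0.9433962 units/mL = 109.1509 units
Total = 45.28302 + 27.35849 + 109.1509 = 181.7925 units

182 units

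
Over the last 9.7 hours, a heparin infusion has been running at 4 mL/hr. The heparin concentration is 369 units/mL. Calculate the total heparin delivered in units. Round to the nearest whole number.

Drug rate = 4 mL/hr × 369 units/mL = 1476 units/hr
Total = 1476 units/hr × 9.7 hr = 14317.2 units

14317 units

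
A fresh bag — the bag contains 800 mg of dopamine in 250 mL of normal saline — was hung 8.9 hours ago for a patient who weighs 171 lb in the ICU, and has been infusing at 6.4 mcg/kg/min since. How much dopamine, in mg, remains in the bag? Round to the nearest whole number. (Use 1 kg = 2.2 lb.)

534 mg

Weight = 171 lb ÷ 2.2 lb/kg = 77.72727 kg
Dose = 6.4 mcg/kg/min × 77.72727 kg = 497.4545 mcg/min
497.4545 mcg/min × 60 min/hr = 29847.27 mcg/hr
Concentration = 800 mg ÷ 250 mL = 3.2 mg/mL = 3200 mcg/mL
Rate = 29847.27 mcg/hr ÷ 3200 mcg/mL = 9.327273 mL/hr
Volume infused = 9.327273 mL/hr × 8.9 hr = 83.01273 mL
Volume remaining = 250 − 83.01273 = 166.9873 mL
Drug remaining = 166.9873 mL × 3200 mcg/mL = 534359.3 mcg = 534.3593 mg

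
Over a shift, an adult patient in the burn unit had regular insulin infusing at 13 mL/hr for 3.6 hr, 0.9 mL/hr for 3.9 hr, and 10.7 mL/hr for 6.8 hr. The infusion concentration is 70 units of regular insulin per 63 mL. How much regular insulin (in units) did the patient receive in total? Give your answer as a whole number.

137 units

Concentration = 70 units ÷ 63 mL = 1.111111 units/mL
Stage 1: 13 mL/hr × 3.6 hr = 46.8 mL → 46.8 mL × 1.111111 units/mL = 52 units
Stage 2: 0.9 mL/hr × 3.9 hr = 3.51 mL → 3.51 mL × 1.111111 units/mL = 3.9 units
Stage 3: 10.7 mL/hr × 6.8 hr = 72.76 mL → 72.76 mL × 1.111111 units/mL = 80.84444 units
Total = 52 + 3.9 + 80.84444 = 136.7444 units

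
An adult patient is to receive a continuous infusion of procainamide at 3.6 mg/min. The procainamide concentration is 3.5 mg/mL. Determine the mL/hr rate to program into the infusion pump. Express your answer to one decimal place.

3.6 mg/min × 60 min/hr = 216 mg/hr
Rate = 216 mg/hr ÷ 3.5 mg/mL = 61.71429 mL/hr

61.7 mL/hr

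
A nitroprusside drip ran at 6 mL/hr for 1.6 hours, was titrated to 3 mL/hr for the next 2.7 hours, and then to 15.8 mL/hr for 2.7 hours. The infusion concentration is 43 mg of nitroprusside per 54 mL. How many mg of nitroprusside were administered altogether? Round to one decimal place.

Concentration = 43 mg ÷ 54 mL = 0.7962963 mg/mL
Stage 1: 6 mL/hr × 1.6 hr = 9.6 mL → 9.6 mL × 0.7962963 mg/mL = 7.644444 mg
Stage 2: 3 mL/hr × 2.7 hr = 8.1 mL → 8.1 mL × 0.7962963 mg/mL = 6.45 mg
Stage 3: 15.8 mL/hr × 2.7 hr = 42.66 mL → 42.66 mL × 0.7962963 mg/mL = 33.97 mg
Total = 7.644444 + 6.45 + 33.97 = 48.06444 mg

48.1 mg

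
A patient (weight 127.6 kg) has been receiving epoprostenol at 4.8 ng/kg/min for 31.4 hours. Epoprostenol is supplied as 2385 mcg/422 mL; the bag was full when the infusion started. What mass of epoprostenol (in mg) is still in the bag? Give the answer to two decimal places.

Dose = 4.8 ng/kg/min × 127.6 kg = 612.48 ng/min
612.48 ng/min × 60 min/hr = 36748.8 ng/hr
Concentration = 2385 mcg ÷ 422 mL = 5.651659 mcg/mL = 5651.659 ng/mL
Rate = 36748.8 ng/hr ÷ 5651.659 ng/mL = 6.502303 mL/hr
Volume infused = 6.502303 mL/hr × 31.4 hr = 204.1723 mL
Volume remaining = 422 − 204.1723 = 217.8277 mL
Drug remaining = 217.8277 mL × 5651.659 ng/mL = 1231088 ng = 1.231088 mg

1.23 mg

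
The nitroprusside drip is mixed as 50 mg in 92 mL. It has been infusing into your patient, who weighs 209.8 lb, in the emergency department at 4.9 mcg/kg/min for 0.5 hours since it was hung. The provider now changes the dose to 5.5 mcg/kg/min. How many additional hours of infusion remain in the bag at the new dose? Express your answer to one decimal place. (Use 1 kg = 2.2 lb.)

Initial rate:
Weight = 209.8 lb ÷ 2.2 lb/kg = 95.36364 kg
Dose = 4.9 mcg/kg/min × 95.36364 kg = 467.2818 mcg/min
467.2818 mcg/min × 60 min/hr = 28036.91 mcg/hr
Concentration = 50 mg ÷ 92 mL = 0.5434783 mg/mL = 543.4783 mcg/mL
Rate = 28036.91 mcg/hr ÷ 543.4783 mcg/mL = 51.58791 mL/hr
Volume infused so far = 51.58791 mL/hr × 0.5 hr = 25.79396 mL
Volume remaining = 92 − 25.79396 = 66.20604 mL
New rate:
Dose = 5.5 mcg/kg/min × 95.36364 kg = 524.5 mcg/min
524.5 mcg/min × 60 min/hr = 31470 mcg/hr
Rate = 31470 mcg/hr ÷ 543.4783 mcg/mL = 57.9048 mL/hr
Time remaining = 66.20604 mL ÷ 57.9048 mL/hr = 1.14336 hr

1.1 hours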